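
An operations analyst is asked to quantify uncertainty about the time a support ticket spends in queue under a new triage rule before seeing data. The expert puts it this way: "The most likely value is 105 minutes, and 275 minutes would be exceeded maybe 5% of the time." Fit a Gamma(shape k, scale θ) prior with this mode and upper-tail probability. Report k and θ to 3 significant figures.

k ≈ 3.91, θ ≈ 36

Gamma(k,θ) with k>1 has mode (k−1)θ, so θ = 105/(k−1).
Need P(X < 275) = 0.95 with θ tied to k this way. Start at k = 2, θ = 105: P(X<275) ≈ 0.736.
Too low — raise k to concentrate. Iterating converges to k ≈ 3.91.
Then θ = 105/(3.91−1) ≈ 36.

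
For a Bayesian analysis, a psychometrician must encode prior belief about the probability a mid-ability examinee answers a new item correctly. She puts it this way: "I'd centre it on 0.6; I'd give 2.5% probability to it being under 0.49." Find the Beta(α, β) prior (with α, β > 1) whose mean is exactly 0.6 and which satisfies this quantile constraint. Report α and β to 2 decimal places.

α ≈ 46.92, β ≈ 31.28

With mean 0.6 fixed, write α = 0.6s, β = 0.4s where s = α+β.
Need P(θ < 0.49) = 0.025 under Beta(0.6s, 0.4s). Normal approximation: (q−m)/√(m(1−m)/s) ≈ z_{0.025} = -1.96, so s ≈ 0.6·0.4·(-1.96)²/(0.49−0.6)² = 76.2.
At s = 76.2: P(θ<0.49) ≈ 0.026. Adjusting to match 0.025 gives s ≈ 78.20.
So α = 0.6·78.20 ≈ 46.92, β = 0.4·78.20 ≈ 31.28.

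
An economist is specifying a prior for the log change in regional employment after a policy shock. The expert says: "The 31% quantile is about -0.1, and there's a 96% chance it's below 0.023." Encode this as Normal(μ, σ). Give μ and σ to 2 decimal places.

μ = -0.07, σ = 0.05

For Normal(μ,σ), the p-quantile is μ + z_p·σ. Here z_{0.31} = -0.4959, z_{0.96} = 1.751.
So -0.1 = μ − 0.4959σ and 0.023 = μ + 1.751σ.
Subtracting: σ = (0.023 − -0.1)/(1.751 − (-0.4959)) = 0.05.
Then μ = -0.1 − (-0.4959)·0.05 = -0.07.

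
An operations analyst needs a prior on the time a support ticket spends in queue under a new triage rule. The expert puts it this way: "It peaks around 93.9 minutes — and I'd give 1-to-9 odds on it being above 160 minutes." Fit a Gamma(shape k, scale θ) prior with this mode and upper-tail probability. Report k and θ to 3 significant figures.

k ≈ 7.67, θ ≈ 14.1

Gamma(k,θ) with k>1 has mode (k−1)θ, so θ = 93.9/(k−1).
Need P(X < 160) = 0.9 with θ tied to k this way. Start at k = 2, θ = 93.9: P(X<160) ≈ 0.508.
Too low — raise k to concentrate. Iterating converges to k ≈ 7.67.
Then θ = 93.9/(7.67−1) ≈ 14.1.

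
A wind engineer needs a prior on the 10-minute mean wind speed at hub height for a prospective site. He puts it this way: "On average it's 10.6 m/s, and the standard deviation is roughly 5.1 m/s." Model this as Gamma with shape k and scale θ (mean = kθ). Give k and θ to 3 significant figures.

For Gamma(k, scale θ): mean = kθ, variance = kθ², so CV = 1/√k.
CV = SD/mean = 5.1/10.6 = 0.4811, hence k = 1/CV² = 4.32.
Then θ = mean/k = 10.6/4.32 = 2.45.

k ≈ 4.32, θ ≈ 2.45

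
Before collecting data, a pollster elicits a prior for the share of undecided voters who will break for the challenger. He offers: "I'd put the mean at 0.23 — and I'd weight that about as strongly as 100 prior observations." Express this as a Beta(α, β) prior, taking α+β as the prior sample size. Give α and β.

α = 23, β = 77

Under the effective-sample-size interpretation, Beta(α, β) has prior mean α/(α+β) and prior sample size α+β.
So α+β = 100 and α/(α+β) = 0.23, giving α = 0.23·100 = 23 and β = 100 − 23 = 77.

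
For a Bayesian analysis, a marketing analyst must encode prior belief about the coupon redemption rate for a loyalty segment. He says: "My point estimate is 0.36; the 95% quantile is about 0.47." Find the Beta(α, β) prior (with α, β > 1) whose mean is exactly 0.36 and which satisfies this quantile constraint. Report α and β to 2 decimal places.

With mean 0.36 fixed, write α = 0.36s, β = 0.64s where s = α+β.
Need P(θ < 0.47) = 0.95 under Beta(0.36s, 0.64s). Normal approximation: (q−m)/√(m(1−m)/s) ≈ z_{0.95} = 1.64, so s ≈ 0.36·0.64·(1.64)²/(0.47−0.36)² = 51.5.
At s = 51.5: P(θ<0.47) ≈ 0.947. Adjusting to match 0.95 gives s ≈ 53.50.
So α = 0.36·53.50 ≈ 19.26, β = 0.64·53.50 ≈ 34.24.

α ≈ 19.26, β ≈ 34.24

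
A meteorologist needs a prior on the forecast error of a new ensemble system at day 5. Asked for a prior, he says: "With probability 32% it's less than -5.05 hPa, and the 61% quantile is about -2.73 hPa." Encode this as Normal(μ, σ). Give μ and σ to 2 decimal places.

μ = -3.60, σ = 3.11

The p-quantile of Normal(μ,σ) is μ + z_p·σ, with z_{0.32} = -0.4677 and z_{0.61} = 0.2793.
Eliminate σ: μ = (z₂·x₁ − z₁·x₂)/(z₂ − z₁) = (0.2793·-5.05 − (-0.4677)·-2.73)/0.747 = -3.60.
Then σ = (x₂ − x₁)/(z₂ − z₁) = (-2.73 − -5.05)/0.747 = 3.11.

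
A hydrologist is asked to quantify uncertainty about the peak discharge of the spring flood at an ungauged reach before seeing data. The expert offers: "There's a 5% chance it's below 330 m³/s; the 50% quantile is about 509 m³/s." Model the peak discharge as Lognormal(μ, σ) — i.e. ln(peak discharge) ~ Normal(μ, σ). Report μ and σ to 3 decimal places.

If T ~ Lognormal(μ,σ) then ln T ~ Normal(μ,σ), so the p-quantile of ln T is μ + z_p·σ.
ln(330) = 5.799 and ln(509) = 6.232; z_{0.05} = -1.645, z_{0.5} = 0.
σ = (6.232 − 5.799)/(0 − (-1.645)) = 0.263.
μ = 5.799 − (-1.645)·0.263 = 6.232.

μ ≈ 6.232, σ ≈ 0.263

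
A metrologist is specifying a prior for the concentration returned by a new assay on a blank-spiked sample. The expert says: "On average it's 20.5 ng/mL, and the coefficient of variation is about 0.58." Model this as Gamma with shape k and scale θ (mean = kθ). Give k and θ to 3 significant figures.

k ≈ 2.97, θ ≈ 6.9

For Gamma(k, scale θ): mean = kθ, variance = kθ², so CV = 1/√k.
CV = 0.58, hence k = 1/CV² = 2.97.
Then θ = mean/k = 20.5/2.97 = 6.9.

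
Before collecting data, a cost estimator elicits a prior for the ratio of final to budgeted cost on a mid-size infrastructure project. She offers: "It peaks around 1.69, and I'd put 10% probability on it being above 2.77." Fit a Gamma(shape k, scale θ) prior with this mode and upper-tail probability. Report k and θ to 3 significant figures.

k ≈ 8.72, θ ≈ 0.219

Gamma(k,θ) with k>1 has mode (k−1)θ, so θ = 1.69/(k−1).
Need P(X < 2.77) = 0.9 with θ tied to k this way. Start at k = 2, θ = 1.69: P(X<2.77) ≈ 0.488.
Too low — raise k to concentrate. Iterating converges to k ≈ 8.72.
Then θ = 1.69/(8.72−1) ≈ 0.219.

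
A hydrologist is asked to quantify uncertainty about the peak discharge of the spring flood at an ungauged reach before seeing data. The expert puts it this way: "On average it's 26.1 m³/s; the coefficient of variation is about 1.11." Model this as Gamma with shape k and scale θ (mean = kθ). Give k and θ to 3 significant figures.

For Gamma(k, scale θ): mean = kθ, variance = kθ², so CV = 1/√k.
CV = 1.11, hence k = 1/CV² = 0.812.
Then θ = mean/k = 26.1/0.812 = 32.2.

k ≈ 0.812, θ ≈ 32.2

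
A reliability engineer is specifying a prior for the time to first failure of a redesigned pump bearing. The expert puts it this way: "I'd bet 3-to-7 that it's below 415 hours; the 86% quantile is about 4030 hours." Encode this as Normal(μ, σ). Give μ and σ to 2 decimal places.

μ = 1596.33, σ = 2252.73

For Normal(μ,σ), the p-quantile is μ + z_p·σ. Here z_{0.3} = -0.5244, z_{0.86} = 1.08.
So 415 = μ − 0.5244σ and 4030 = μ + 1.08σ.
Subtracting: σ = (4030 − 415)/(1.08 − (-0.5244)) = 2252.73.
Then μ = 415 − (-0.5244)·2252.73 = 1596.33.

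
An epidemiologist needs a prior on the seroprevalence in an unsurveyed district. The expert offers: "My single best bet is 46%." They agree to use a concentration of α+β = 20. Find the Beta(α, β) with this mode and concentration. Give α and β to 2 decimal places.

For α,β > 1 the Beta mode is (α−1)/(α+β−2). With α+β = 20, the mode is (α−1)/18.
Set (α−1)/18 = 0.46 → α = 1 + 0.46·18 = 9.28.
β = 20 − α = 10.72.

α = 9.28, β = 10.72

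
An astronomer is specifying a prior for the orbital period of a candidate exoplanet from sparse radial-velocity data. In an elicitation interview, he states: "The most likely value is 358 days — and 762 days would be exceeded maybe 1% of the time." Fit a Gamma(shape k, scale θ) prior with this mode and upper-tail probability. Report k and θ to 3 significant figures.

k ≈ 9.5, θ ≈ 42.1

Gamma(k,θ) with k>1 has mode (k−1)θ, so θ = 358/(k−1).
Need P(X < 762) = 0.99 with θ tied to k this way. Start at k = 2, θ = 358: P(X<762) ≈ 0.628.
Too low — raise k to concentrate. Iterating converges to k ≈ 9.5.
Then θ = 358/(9.5−1) ≈ 42.1.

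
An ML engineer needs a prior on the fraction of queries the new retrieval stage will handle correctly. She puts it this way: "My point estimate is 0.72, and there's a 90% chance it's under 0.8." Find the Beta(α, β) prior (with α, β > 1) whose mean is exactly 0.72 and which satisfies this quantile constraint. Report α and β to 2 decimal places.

α ≈ 35.01, β ≈ 13.62

With mean 0.72 fixed, write α = 0.72s, β = 0.28s where s = α+β.
Need P(θ < 0.8) = 0.9 under Beta(0.72s, 0.28s). Normal approximation: (q−m)/√(m(1−m)/s) ≈ z_{0.9} = 1.28, so s ≈ 0.72·0.28·(1.28)²/(0.8−0.72)² = 51.7.
At s = 51.7: P(θ<0.8) ≈ 0.907. Adjusting to match 0.9 gives s ≈ 48.63.
So α = 0.72·48.63 ≈ 35.01, β = 0.28·48.63 ≈ 13.62.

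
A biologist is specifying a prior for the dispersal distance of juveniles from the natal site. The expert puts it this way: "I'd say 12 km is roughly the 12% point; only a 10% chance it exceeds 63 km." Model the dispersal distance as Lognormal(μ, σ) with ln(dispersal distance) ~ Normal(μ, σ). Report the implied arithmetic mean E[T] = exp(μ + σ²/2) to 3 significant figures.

E[T] ≈ 33.3 km

If T ~ Lognormal(μ,σ) then ln T ~ Normal(μ,σ), so the p-quantile of ln T is μ + z_p·σ.
ln(12) = 2.485 and ln(63) = 4.143; z_{0.12} = -1.175, z_{0.9} = 1.282.
σ = (4.143 − 2.485)/(1.282 − (-1.175)) = 0.675.
μ = 2.485 − (-1.175)·0.675 = 3.278.
E[T] = exp(μ + σ²/2) = exp(3.278 + 0.2278) = 33.3 km.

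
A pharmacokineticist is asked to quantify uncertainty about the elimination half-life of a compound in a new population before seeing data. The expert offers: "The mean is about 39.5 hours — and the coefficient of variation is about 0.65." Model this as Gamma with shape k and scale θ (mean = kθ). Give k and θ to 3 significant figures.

k ≈ 2.37, θ ≈ 16.7

For Gamma(k, scale θ): mean = kθ, variance = kθ², so CV = 1/√k.
CV = 0.65, hence k = 1/CV² = 2.37.
Then θ = mean/k = 39.5/2.37 = 16.7.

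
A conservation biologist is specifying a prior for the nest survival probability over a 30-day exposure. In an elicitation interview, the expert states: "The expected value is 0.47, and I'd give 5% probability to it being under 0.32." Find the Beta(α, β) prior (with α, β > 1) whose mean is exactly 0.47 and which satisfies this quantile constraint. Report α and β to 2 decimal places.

α ≈ 13.44, β ≈ 15.15

With mean 0.47 fixed, write α = 0.47s, β = 0.53s where s = α+β.
Need P(θ < 0.32) = 0.05 under Beta(0.47s, 0.53s). Normal approximation: (q−m)/√(m(1−m)/s) ≈ z_{0.05} = -1.64, so s ≈ 0.47·0.53·(-1.64)²/(0.32−0.47)² = 30.0.
At s = 30.0: P(θ<0.32) ≈ 0.046. Adjusting to match 0.05 gives s ≈ 28.59.
So α = 0.47·28.59 ≈ 13.44, β = 0.53·28.59 ≈ 15.15.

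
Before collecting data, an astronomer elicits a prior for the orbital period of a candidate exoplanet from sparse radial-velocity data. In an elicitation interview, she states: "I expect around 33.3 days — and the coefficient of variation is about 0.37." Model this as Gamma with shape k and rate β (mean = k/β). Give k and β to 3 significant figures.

For Gamma(k, rate β): mean = k/β, variance = k/β², so CV = 1/√k.
CV = 0.37, hence k = 1/CV² = 7.3.
Then β = k/mean = 7.3/33.3 = 0.219.

k ≈ 7.3, β ≈ 0.219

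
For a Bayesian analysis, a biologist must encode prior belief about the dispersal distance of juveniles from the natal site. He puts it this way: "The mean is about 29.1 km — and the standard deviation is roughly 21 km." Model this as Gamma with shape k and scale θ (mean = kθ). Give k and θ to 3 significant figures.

For Gamma(k, scale θ): mean = kθ, variance = kθ², so CV = 1/√k.
CV = SD/mean = 21/29.1 = 0.7216, hence k = 1/CV² = 1.92.
Then θ = mean/k = 29.1/1.92 = 15.2.

k ≈ 1.92, θ ≈ 15.2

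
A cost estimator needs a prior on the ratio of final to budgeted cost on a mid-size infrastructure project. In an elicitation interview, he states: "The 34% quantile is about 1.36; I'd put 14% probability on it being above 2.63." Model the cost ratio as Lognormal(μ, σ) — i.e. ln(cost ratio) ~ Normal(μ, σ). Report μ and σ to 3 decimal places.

If T ~ Lognormal(μ,σ) then ln T ~ Normal(μ,σ), so the p-quantile of ln T is μ + z_p·σ.
ln(1.36) = 0.3075 and ln(2.63) = 0.967; z_{0.34} = -0.4125, z_{0.86} = 1.08.
σ = (0.967 − 0.3075)/(1.08 − (-0.4125)) = 0.442.
μ = 0.3075 − (-0.4125)·0.442 = 0.490.

μ ≈ 0.490, σ ≈ 0.442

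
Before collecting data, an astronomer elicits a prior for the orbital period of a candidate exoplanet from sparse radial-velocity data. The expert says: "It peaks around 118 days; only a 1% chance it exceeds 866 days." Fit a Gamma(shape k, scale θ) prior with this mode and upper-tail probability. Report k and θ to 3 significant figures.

k ≈ 1.87, θ ≈ 135

Gamma(k,θ) with k>1 has mode (k−1)θ, so θ = 118/(k−1).
Need P(X < 866) = 0.99 with θ tied to k this way. Start at k = 2, θ = 118: P(X<866) ≈ 0.995.
Too high — lower k to spread out. Iterating converges to k ≈ 1.87.
Then θ = 118/(1.87−1) ≈ 135.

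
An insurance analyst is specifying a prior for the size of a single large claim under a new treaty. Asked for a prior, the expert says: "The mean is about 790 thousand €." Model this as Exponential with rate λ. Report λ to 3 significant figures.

λ ≈ 0.00127

Exponential mean = 1/λ, so λ = 1/790.0 = 0.00127.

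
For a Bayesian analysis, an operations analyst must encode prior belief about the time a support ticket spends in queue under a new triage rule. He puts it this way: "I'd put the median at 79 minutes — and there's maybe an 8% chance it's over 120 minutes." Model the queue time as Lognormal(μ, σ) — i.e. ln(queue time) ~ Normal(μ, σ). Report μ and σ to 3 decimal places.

If T ~ Lognormal(μ,σ) then ln T ~ Normal(μ,σ), so the p-quantile of ln T is μ + z_p·σ.
ln(79) = 4.369 and ln(120) = 4.787; z_{0.5} = 0, z_{0.92} = 1.405.
σ = (4.787 − 4.369)/(1.405 − (0)) = 0.298.
μ = 4.369 − (0)·0.298 = 4.369.

μ ≈ 4.369, σ ≈ 0.298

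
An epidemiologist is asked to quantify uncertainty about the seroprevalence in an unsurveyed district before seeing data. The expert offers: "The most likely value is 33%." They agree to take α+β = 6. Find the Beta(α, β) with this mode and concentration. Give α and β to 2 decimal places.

For α,β > 1 the Beta mode is (α−1)/(α+β−2). With α+β = 6, the mode is (α−1)/4.
Set (α−1)/4 = 0.33 → α = 1 + 0.33·4 = 2.32.
β = 6 − α = 3.68.

α = 2.32, β = 3.68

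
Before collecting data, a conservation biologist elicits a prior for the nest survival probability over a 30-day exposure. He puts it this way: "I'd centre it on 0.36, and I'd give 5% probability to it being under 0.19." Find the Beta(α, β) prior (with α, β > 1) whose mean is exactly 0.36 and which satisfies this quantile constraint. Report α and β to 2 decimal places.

α ≈ 6.66, β ≈ 11.85

With mean 0.36 fixed, write α = 0.36s, β = 0.64s where s = α+β.
Need P(θ < 0.19) = 0.05 under Beta(0.36s, 0.64s). Normal approximation: (q−m)/√(m(1−m)/s) ≈ z_{0.05} = -1.64, so s ≈ 0.36·0.64·(-1.64)²/(0.19−0.36)² = 21.6.
At s = 21.6: P(θ<0.19) ≈ 0.037. Adjusting to match 0.05 gives s ≈ 18.51.
So α = 0.36·18.51 ≈ 6.66, β = 0.64·18.51 ≈ 11.85.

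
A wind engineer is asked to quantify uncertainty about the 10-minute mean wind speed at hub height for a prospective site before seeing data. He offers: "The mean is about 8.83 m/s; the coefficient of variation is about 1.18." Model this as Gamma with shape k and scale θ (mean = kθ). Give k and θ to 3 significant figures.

k ≈ 0.718, θ ≈ 12.3

For Gamma(k, scale θ): mean = kθ, variance = kθ², so CV = 1/√k.
CV = 1.18, hence k = 1/CV² = 0.718.
Then θ = mean/k = 8.83/0.718 = 12.3.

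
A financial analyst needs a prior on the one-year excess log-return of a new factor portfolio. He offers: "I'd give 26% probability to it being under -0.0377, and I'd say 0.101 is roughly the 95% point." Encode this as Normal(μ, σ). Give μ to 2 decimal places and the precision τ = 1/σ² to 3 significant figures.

μ = 0.00, τ = 272

The p-quantile of Normal(μ,σ) is μ + z_p·σ, with z_{0.26} = -0.6433 and z_{0.95} = 1.645.
Eliminate σ: μ = (z₂·x₁ − z₁·x₂)/(z₂ − z₁) = (1.645·-0.0377 − (-0.6433)·0.101)/2.288 = 0.00.
Then σ = (x₂ − x₁)/(z₂ − z₁) = (0.101 − -0.0377)/2.288 = 0.06.
Precision τ = 1/σ² = 1/0.06062² = 272.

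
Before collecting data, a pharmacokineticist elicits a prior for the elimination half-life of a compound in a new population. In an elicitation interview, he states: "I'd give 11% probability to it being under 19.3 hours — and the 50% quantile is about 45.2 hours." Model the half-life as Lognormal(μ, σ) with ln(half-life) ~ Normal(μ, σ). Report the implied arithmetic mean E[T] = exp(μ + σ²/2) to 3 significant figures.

E[T] ≈ 57.5 hours

If T ~ Lognormal(μ,σ) then ln T ~ Normal(μ,σ), so the p-quantile of ln T is μ + z_p·σ.
ln(19.3) = 2.96 and ln(45.2) = 3.811; z_{0.11} = -1.227, z_{0.5} = 0.
σ = (3.811 − 2.96)/(0 − (-1.227)) = 0.694.
μ = 2.96 − (-1.227)·0.694 = 3.811.
E[T] = exp(μ + σ²/2) = exp(3.811 + 0.2407) = 57.5 hours.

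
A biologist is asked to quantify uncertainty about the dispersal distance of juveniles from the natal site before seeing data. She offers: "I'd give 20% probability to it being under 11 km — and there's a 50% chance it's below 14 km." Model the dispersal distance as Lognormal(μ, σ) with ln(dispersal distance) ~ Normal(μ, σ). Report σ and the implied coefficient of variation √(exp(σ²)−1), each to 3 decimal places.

If T ~ Lognormal(μ,σ) then ln T ~ Normal(μ,σ), so the p-quantile of ln T is μ + z_p·σ.
ln(11) = 2.398 and ln(14) = 2.639; z_{0.2} = -0.8416, z_{0.5} = 0.
σ = (2.639 − 2.398)/(0 − (-0.8416)) = 0.287.
μ = 2.398 − (-0.8416)·0.287 = 2.639.
CV = √(exp(σ²)−1) = √(exp(0.0821)−1) = 0.293.

σ ≈ 0.287, CV ≈ 0.293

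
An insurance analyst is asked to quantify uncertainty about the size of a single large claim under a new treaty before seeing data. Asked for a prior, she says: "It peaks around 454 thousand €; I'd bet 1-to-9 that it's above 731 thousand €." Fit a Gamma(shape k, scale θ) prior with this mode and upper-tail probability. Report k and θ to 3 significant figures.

k ≈ 9.29, θ ≈ 54.8

Gamma(k,θ) with k>1 has mode (k−1)θ, so θ = 454/(k−1).
Need P(X < 731) = 0.9 with θ tied to k this way. Start at k = 2, θ = 454: P(X<731) ≈ 0.478.
Too low — raise k to concentrate. Iterating converges to k ≈ 9.29.
Then θ = 454/(9.29−1) ≈ 54.8.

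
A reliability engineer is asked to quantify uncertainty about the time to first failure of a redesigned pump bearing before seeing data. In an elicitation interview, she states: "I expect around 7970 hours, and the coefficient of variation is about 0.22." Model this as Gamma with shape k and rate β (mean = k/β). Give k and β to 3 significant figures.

For Gamma(k, rate β): mean = k/β, variance = k/β², so CV = 1/√k.
CV = 0.22, hence k = 1/CV² = 20.7.
Then β = k/mean = 20.7/7970 = 0.00259.

k ≈ 20.7, β ≈ 0.00259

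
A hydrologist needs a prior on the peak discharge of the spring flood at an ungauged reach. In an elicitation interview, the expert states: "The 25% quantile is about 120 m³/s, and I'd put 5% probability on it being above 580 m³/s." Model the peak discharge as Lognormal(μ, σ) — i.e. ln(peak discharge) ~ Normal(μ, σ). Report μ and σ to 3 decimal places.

μ ≈ 5.246, σ ≈ 0.679

If T ~ Lognormal(μ,σ) then ln T ~ Normal(μ,σ), so the p-quantile of ln T is μ + z_p·σ.
ln(120) = 4.787 and ln(580) = 6.363; z_{0.25} = -0.6745, z_{0.95} = 1.645.
σ = (6.363 − 4.787)/(1.645 − (-0.6745)) = 0.679.
μ = 4.787 − (-0.6745)·0.679 = 5.246.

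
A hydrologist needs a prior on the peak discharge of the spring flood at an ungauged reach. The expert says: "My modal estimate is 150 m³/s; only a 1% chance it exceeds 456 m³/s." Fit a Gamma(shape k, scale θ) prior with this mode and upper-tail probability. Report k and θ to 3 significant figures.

k ≈ 4.63, θ ≈ 41.3

Gamma(k,θ) with k>1 has mode (k−1)θ, so θ = 150/(k−1).
Need P(X < 456) = 0.99 with θ tied to k this way. Start at k = 2, θ = 150: P(X<456) ≈ 0.807.
Too low — raise k to concentrate. Iterating converges to k ≈ 4.63.
Then θ = 150/(4.63−1) ≈ 41.3.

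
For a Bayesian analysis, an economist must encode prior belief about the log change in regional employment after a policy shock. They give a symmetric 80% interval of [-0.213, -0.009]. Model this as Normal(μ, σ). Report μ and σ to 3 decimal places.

μ = -0.111, σ = 0.080

A symmetric 80% interval runs μ ± z·σ with z = 1.282.
Half-width = 0.102, so σ = 0.102/1.282 = 0.080.
μ is the interval midpoint, -0.111.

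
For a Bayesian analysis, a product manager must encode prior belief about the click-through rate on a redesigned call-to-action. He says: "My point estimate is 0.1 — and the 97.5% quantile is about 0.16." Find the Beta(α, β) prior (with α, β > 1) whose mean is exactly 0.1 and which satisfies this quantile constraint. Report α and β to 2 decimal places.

With mean 0.1 fixed, write α = 0.1s, β = 0.9s where s = α+β.
Need P(θ < 0.16) = 0.975 under Beta(0.1s, 0.9s). Normal approximation: (q−m)/√(m(1−m)/s) ≈ z_{0.975} = 1.96, so s ≈ 0.1·0.9·(1.96)²/(0.16−0.1)² = 96.0.
At s = 96.0: P(θ<0.16) ≈ 0.963. Adjusting to match 0.975 gives s ≈ 117.72.
So α = 0.1·117.72 ≈ 11.77, β = 0.9·117.72 ≈ 105.94.

α ≈ 11.77, β ≈ 105.94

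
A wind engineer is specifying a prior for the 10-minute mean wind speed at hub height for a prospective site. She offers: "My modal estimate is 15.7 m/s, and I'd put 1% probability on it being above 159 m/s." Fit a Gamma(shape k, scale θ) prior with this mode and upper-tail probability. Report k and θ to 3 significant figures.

Gamma(k,θ) with k>1 has mode (k−1)θ, so θ = 15.7/(k−1).
Need P(X < 159) = 0.99 with θ tied to k this way. Start at k = 2, θ = 15.7: P(X<159) ≈ 1.000.
Too high — lower k to spread out. Iterating converges to k ≈ 1.57.
Then θ = 15.7/(1.57−1) ≈ 27.3.

k ≈ 1.57, θ ≈ 27.3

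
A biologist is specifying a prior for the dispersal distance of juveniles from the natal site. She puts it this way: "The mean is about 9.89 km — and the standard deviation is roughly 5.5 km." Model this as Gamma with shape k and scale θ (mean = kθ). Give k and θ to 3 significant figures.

For Gamma(k, scale θ): mean = kθ, variance = kθ², so CV = 1/√k.
CV = SD/mean = 5.5/9.89 = 0.5561, hence k = 1/CV² = 3.23.
Then θ = mean/k = 9.89/3.23 = 3.06.

k ≈ 3.23, θ ≈ 3.06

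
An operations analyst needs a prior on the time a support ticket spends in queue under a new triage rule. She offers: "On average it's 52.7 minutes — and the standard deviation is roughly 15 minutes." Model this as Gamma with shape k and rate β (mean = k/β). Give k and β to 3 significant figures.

For Gamma(k, rate β): mean = k/β, variance = k/β², so CV = 1/√k.
CV = SD/mean = 15/52.7 = 0.2846, hence k = 1/CV² = 12.3.
Then β = k/mean = 12.3/52.7 = 0.234.

k ≈ 12.3, β ≈ 0.234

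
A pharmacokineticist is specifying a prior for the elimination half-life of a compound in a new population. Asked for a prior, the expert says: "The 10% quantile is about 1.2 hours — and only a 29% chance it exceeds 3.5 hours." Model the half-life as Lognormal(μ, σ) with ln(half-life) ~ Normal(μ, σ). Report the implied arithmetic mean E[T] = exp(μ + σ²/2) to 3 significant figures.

E[T] ≈ 3 hours

If T ~ Lognormal(μ,σ) then ln T ~ Normal(μ,σ), so the p-quantile of ln T is μ + z_p·σ.
ln(1.2) = 0.1823 and ln(3.5) = 1.253; z_{0.1} = -1.282, z_{0.71} = 0.5534.
σ = (1.253 − 0.1823)/(0.5534 − (-1.282)) = 0.583.
μ = 0.1823 − (-1.282)·0.583 = 0.930.
E[T] = exp(μ + σ²/2) = exp(0.930 + 0.1702) = 3 hours.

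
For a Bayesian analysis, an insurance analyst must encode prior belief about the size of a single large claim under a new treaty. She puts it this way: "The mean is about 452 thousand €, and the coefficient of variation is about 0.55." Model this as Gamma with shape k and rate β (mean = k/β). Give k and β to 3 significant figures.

For Gamma(k, rate β): mean = k/β, variance = k/β², so CV = 1/√k.
CV = 0.55, hence k = 1/CV² = 3.31.
Then β = k/mean = 3.31/452 = 0.00731.

k ≈ 3.31, β ≈ 0.00731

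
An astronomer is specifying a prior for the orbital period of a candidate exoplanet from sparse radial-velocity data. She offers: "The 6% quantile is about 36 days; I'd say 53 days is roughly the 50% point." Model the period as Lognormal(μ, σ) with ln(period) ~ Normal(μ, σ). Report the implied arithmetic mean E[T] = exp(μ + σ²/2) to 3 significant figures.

E[T] ≈ 54.7 days

If T ~ Lognormal(μ,σ) then ln T ~ Normal(μ,σ), so the p-quantile of ln T is μ + z_p·σ.
ln(36) = 3.584 and ln(53) = 3.97; z_{0.06} = -1.555, z_{0.5} = 0.
σ = (3.97 − 3.584)/(0 − (-1.555)) = 0.249.
μ = 3.584 − (-1.555)·0.249 = 3.970.
E[T] = exp(μ + σ²/2) = exp(3.970 + 0.0309) = 54.7 days.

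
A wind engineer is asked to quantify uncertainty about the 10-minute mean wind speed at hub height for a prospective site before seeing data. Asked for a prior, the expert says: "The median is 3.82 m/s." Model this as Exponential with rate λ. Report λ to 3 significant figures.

λ ≈ 0.181

Exponential median = ln 2 / λ, so λ = ln 2 / 3.82 = 0.181.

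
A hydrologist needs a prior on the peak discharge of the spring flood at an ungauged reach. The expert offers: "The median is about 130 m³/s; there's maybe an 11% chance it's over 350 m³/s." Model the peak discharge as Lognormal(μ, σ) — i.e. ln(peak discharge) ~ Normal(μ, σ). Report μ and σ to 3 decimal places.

μ ≈ 4.868, σ ≈ 0.807

If T ~ Lognormal(μ,σ) then ln T ~ Normal(μ,σ), so the p-quantile of ln T is μ + z_p·σ.
ln(130) = 4.868 and ln(350) = 5.858; z_{0.5} = 0, z_{0.89} = 1.227.
σ = (5.858 − 4.868)/(1.227 − (0)) = 0.807.
μ = 4.868 − (0)·0.807 = 4.868.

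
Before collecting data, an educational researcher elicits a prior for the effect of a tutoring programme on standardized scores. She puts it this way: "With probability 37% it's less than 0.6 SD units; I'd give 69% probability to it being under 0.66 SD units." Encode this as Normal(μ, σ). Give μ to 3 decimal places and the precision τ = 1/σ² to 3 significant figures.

μ = 0.624, τ = 190

The p-quantile of Normal(μ,σ) is μ + z_p·σ, with z_{0.37} = -0.3319 and z_{0.69} = 0.4959.
Eliminate σ: μ = (z₂·x₁ − z₁·x₂)/(z₂ − z₁) = (0.4959·0.6 − (-0.3319)·0.66)/0.8277 = 0.624.
Then σ = (x₂ − x₁)/(z₂ − z₁) = (0.66 − 0.6)/0.8277 = 0.072.
Precision τ = 1/σ² = 1/0.07249² = 190.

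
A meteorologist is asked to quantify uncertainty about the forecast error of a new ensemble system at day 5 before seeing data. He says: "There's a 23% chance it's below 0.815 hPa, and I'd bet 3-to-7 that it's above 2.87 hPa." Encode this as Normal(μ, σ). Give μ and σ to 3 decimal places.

μ = 2.017, σ = 1.627

The p-quantile of Normal(μ,σ) is μ + z_p·σ, with z_{0.23} = -0.7388 and z_{0.7} = 0.5244.
Eliminate σ: μ = (z₂·x₁ − z₁·x₂)/(z₂ − z₁) = (0.5244·0.815 − (-0.7388)·2.87)/1.263 = 2.017.
Then σ = (x₂ − x₁)/(z₂ − z₁) = (2.87 − 0.815)/1.263 = 1.627.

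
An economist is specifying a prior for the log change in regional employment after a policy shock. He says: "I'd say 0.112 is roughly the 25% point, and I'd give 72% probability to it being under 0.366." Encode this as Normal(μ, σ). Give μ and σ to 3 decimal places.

For Normal(μ,σ), the p-quantile is μ + z_p·σ. Here z_{0.25} = -0.6745, z_{0.72} = 0.5828.
So 0.112 = μ − 0.6745σ and 0.366 = μ + 0.5828σ.
Subtracting: σ = (0.366 − 0.112)/(0.5828 − (-0.6745)) = 0.202.
Then μ = 0.112 − (-0.6745)·0.202 = 0.248.

μ = 0.248, σ = 0.202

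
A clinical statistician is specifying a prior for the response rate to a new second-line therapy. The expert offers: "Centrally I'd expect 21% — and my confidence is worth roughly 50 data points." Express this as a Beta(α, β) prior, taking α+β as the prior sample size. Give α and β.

α = 10.5, β = 39.5

Under the effective-sample-size interpretation, Beta(α, β) has prior mean α/(α+β) and prior sample size α+β.
So α+β = 50 and α/(α+β) = 0.21, giving α = 0.21·50 = 10.5 and β = 50 − 10.5 = 39.5.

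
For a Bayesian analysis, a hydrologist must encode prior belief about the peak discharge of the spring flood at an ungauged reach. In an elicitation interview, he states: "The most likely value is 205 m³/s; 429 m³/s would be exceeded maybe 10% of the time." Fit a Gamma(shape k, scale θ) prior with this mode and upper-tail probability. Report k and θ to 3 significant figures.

Gamma(k,θ) with k>1 has mode (k−1)θ, so θ = 205/(k−1).
Need P(X < 429) = 0.9 with θ tied to k this way. Start at k = 2, θ = 205: P(X<429) ≈ 0.618.
Too low — raise k to concentrate. Iterating converges to k ≈ 4.52.
Then θ = 205/(4.52−1) ≈ 58.2.

k ≈ 4.52, θ ≈ 58.2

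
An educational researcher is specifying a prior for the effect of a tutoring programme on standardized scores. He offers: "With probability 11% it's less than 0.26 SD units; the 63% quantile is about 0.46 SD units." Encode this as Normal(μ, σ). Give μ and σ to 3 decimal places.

For Normal(μ,σ), the p-quantile is μ + z_p·σ. Here z_{0.11} = -1.227, z_{0.63} = 0.3319.
So 0.26 = μ − 1.227σ and 0.46 = μ + 0.3319σ.
Subtracting: σ = (0.46 − 0.26)/(0.3319 − (-1.227)) = 0.128.
Then μ = 0.26 − (-1.227)·0.128 = 0.417.

μ = 0.417, σ = 0.128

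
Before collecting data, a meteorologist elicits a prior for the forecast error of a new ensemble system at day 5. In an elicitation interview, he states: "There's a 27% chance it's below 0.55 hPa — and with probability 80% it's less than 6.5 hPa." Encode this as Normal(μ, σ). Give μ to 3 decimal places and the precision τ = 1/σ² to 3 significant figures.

The p-quantile of Normal(μ,σ) is μ + z_p·σ, with z_{0.27} = -0.6128 and z_{0.8} = 0.8416.
Eliminate σ: μ = (z₂·x₁ − z₁·x₂)/(z₂ − z₁) = (0.8416·0.55 − (-0.6128)·6.5)/1.454 = 3.057.
Then σ = (x₂ − x₁)/(z₂ − z₁) = (6.5 − 0.55)/1.454 = 4.091.
Precision τ = 1/σ² = 1/4.091² = 0.0598.

μ = 3.057, τ = 0.0598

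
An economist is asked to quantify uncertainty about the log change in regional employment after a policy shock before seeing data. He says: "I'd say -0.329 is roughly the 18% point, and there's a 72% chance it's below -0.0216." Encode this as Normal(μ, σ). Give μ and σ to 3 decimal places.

For Normal(μ,σ), the p-quantile is μ + z_p·σ. Here z_{0.18} = -0.9154, z_{0.72} = 0.5828.
So -0.329 = μ − 0.9154σ and -0.0216 = μ + 0.5828σ.
Subtracting: σ = (-0.0216 − -0.329)/(0.5828 − (-0.9154)) = 0.205.
Then μ = -0.329 − (-0.9154)·0.205 = -0.141.

μ = -0.141, σ = 0.205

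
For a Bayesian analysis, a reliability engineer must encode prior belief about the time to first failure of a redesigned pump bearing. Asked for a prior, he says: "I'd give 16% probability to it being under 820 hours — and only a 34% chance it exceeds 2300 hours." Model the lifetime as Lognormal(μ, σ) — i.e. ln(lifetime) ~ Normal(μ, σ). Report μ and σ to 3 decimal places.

If T ~ Lognormal(μ,σ) then ln T ~ Normal(μ,σ), so the p-quantile of ln T is μ + z_p·σ.
ln(820) = 6.709 and ln(2300) = 7.741; z_{0.16} = -0.9945, z_{0.66} = 0.4125.
σ = (7.741 − 6.709)/(0.4125 − (-0.9945)) = 0.733.
μ = 6.709 − (-0.9945)·0.733 = 7.438.

μ ≈ 7.438, σ ≈ 0.733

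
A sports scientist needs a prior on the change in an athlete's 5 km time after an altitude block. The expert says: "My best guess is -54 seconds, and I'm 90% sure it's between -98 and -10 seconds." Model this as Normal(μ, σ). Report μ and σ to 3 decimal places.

A symmetric 90% interval runs μ ± z·σ with z = 1.645.
Half-width = 44, so σ = 44/1.645 = 26.750.
μ is the stated best guess, -54.000.

μ = -54.000, σ = 26.750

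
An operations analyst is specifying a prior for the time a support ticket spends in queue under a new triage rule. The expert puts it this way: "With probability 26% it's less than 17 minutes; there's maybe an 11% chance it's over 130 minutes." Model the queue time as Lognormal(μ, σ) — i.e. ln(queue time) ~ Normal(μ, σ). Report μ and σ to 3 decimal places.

μ ≈ 3.533, σ ≈ 1.088

If T ~ Lognormal(μ,σ) then ln T ~ Normal(μ,σ), so the p-quantile of ln T is μ + z_p·σ.
ln(17) = 2.833 and ln(130) = 4.868; z_{0.26} = -0.6433, z_{0.89} = 1.227.
σ = (4.868 − 2.833)/(1.227 − (-0.6433)) = 1.088.
μ = 2.833 − (-0.6433)·1.088 = 3.533.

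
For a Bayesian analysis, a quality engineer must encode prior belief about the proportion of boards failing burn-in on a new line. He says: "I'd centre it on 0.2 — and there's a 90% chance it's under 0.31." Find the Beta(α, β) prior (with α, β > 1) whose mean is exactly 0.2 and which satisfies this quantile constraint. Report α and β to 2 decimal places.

α ≈ 4.64, β ≈ 18.55

With mean 0.2 fixed, write α = 0.2s, β = 0.8s where s = α+β.
Need P(θ < 0.31) = 0.9 under Beta(0.2s, 0.8s). Normal approximation: (q−m)/√(m(1−m)/s) ≈ z_{0.9} = 1.28, so s ≈ 0.2·0.8·(1.28)²/(0.31−0.2)² = 21.7.
At s = 21.7: P(θ<0.31) ≈ 0.894. Adjusting to match 0.9 gives s ≈ 23.19.
So α = 0.2·23.19 ≈ 4.64, β = 0.8·23.19 ≈ 18.55.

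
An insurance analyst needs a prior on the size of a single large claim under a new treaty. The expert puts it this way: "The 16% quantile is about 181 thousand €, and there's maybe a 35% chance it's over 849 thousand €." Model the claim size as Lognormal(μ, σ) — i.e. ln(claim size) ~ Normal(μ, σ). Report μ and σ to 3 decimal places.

μ ≈ 6.312, σ ≈ 1.120

If T ~ Lognormal(μ,σ) then ln T ~ Normal(μ,σ), so the p-quantile of ln T is μ + z_p·σ.
ln(181) = 5.198 and ln(849) = 6.744; z_{0.16} = -0.9945, z_{0.65} = 0.3853.
σ = (6.744 − 5.198)/(0.3853 − (-0.9945)) = 1.120.
μ = 5.198 − (-0.9945)·1.120 = 6.312.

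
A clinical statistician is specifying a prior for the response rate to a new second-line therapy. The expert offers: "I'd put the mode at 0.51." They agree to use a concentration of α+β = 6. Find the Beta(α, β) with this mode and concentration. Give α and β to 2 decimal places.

α = 3.04, β = 2.96

For α,β > 1 the Beta mode is (α−1)/(α+β−2). With α+β = 6, the mode is (α−1)/4.
Set (α−1)/4 = 0.51 → α = 1 + 0.51·4 = 3.04.
β = 6 − α = 2.96.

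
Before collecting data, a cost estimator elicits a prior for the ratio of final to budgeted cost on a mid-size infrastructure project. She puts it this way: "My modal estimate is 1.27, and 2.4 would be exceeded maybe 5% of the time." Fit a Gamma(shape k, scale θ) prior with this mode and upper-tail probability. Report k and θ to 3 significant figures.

k ≈ 7.86, θ ≈ 0.185

Gamma(k,θ) with k>1 has mode (k−1)θ, so θ = 1.27/(k−1).
Need P(X < 2.4) = 0.95 with θ tied to k this way. Start at k = 2, θ = 1.27: P(X<2.4) ≈ 0.563.
Too low — raise k to concentrate. Iterating converges to k ≈ 7.86.
Then θ = 1.27/(7.86−1) ≈ 0.185.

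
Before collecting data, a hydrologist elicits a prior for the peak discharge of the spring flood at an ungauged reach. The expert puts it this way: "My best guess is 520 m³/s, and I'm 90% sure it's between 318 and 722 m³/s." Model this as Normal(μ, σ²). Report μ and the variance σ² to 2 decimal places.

μ = 520.00, σ² = 15081.63

A symmetric 90% interval runs μ ± z·σ with z = 1.645.
Half-width = 202, so σ = 202/1.645 = 122.807 and σ² = 15081.63.
μ is the stated best guess, 520.00.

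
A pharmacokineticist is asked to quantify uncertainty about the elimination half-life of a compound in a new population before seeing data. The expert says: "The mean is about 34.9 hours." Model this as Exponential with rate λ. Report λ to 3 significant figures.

Exponential mean = 1/λ, so λ = 1/34.9 = 0.0287.

λ ≈ 0.0287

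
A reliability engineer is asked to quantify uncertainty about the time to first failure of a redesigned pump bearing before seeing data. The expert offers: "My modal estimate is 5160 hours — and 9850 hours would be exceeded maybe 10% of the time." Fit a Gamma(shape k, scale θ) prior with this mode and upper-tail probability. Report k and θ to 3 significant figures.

Gamma(k,θ) with k>1 has mode (k−1)θ, so θ = 5160/(k−1).
Need P(X < 9850) = 0.9 with θ tied to k this way. Start at k = 2, θ = 5160: P(X<9850) ≈ 0.569.
Too low — raise k to concentrate. Iterating converges to k ≈ 5.58.
Then θ = 5160/(5.58−1) ≈ 1130.

k ≈ 5.58, θ ≈ 1130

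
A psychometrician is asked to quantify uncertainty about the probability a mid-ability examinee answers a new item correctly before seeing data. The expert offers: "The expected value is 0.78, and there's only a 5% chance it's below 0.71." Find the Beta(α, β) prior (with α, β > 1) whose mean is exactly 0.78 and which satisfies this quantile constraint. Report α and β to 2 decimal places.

α ≈ 79.94, β ≈ 22.55

With mean 0.78 fixed, write α = 0.78s, β = 0.22s where s = α+β.
Need P(θ < 0.71) = 0.05 under Beta(0.78s, 0.22s). Normal approximation: (q−m)/√(m(1−m)/s) ≈ z_{0.05} = -1.64, so s ≈ 0.78·0.22·(-1.64)²/(0.71−0.78)² = 94.7.
At s = 94.7: P(θ<0.71) ≈ 0.057. Adjusting to match 0.05 gives s ≈ 102.49.
So α = 0.78·102.49 ≈ 79.94, β = 0.22·102.49 ≈ 22.55.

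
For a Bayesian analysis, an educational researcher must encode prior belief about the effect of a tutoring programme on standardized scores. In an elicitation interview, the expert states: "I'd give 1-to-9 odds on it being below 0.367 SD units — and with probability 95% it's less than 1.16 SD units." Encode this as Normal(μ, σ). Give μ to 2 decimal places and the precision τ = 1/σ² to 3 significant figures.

μ = 0.71, τ = 13.6

The p-quantile of Normal(μ,σ) is μ + z_p·σ, with z_{0.1} = -1.282 and z_{0.95} = 1.645.
Eliminate σ: μ = (z₂·x₁ − z₁·x₂)/(z₂ − z₁) = (1.645·0.367 − (-1.282)·1.16)/2.926 = 0.71.
Then σ = (x₂ − x₁)/(z₂ − z₁) = (1.16 − 0.367)/2.926 = 0.27.
Precision τ = 1/σ² = 1/0.271² = 13.6.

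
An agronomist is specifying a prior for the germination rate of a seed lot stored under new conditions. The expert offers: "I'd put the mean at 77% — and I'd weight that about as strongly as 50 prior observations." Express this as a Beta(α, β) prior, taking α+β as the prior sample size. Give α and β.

Under the effective-sample-size interpretation, Beta(α, β) has prior mean α/(α+β) and prior sample size α+β.
So α+β = 50 and α/(α+β) = 0.77, giving α = 0.77·50 = 38.5 and β = 50 − 38.5 = 11.5.

α = 38.5, β = 11.5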